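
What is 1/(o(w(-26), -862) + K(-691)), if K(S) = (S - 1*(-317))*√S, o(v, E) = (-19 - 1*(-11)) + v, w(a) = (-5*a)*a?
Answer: I/(22*(-154*I + 17*√691)) ≈ -3.1332e-5 + 9.0919e-5*I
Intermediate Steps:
w(a) = -5*a²
o(v, E) = -8 + v (o(v, E) = (-19 + 11) + v = -8 + v)
K(S) = √S*(317 + S) (K(S) = (S + 317)*√S = (317 + S)*√S = √S*(317 + S))
1/(o(w(-26), -862) + K(-691)) = 1/((-8 - 5*(-26)²) + √(-691)*(317 - 691)) = 1/((-8 - 5*676) + (I*√691)*(-374)) = 1/((-8 - 3380) - 374*I*√691) = 1/(-3388 - 374*I*√691)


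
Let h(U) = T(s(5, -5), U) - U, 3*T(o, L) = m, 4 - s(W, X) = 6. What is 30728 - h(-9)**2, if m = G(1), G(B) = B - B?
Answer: 30647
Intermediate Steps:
G(B) = 0
s(W, X) = -2 (s(W, X) = 4 - 1*6 = 4 - 6 = -2)
m = 0
T(o, L) = 0 (T(o, L) = (1/3)*0 = 0)
h(U) = -U (h(U) = 0 - U = -U)
30728 - h(-9)**2 = 30728 - (-1*(-9))**2 = 30728 - 1*9**2 = 30728 - 1*81 = 30728 - 81 = 30647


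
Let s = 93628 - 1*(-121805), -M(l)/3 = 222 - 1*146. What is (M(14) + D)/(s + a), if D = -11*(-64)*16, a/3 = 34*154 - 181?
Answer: 5518/115299 ≈ 0.047858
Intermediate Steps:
M(l) = -228 (M(l) = -3*(222 - 1*146) = -3*(222 - 146) = -3*76 = -228)
a = 15165 (a = 3*(34*154 - 181) = 3*(5236 - 181) = 3*5055 = 15165)
D = 11264 (D = 704*16 = 11264)
s = 215433 (s = 93628 + 121805 = 215433)
(M(14) + D)/(s + a) = (-228 + 11264)/(215433 + 15165) = 11036/230598 = 11036*(1/230598) = 5518/115299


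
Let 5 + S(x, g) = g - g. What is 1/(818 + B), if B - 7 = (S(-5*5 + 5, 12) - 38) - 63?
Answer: 1/719 ≈ 0.0013908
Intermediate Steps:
S(x, g) = -5 (S(x, g) = -5 + (g - g) = -5 + 0 = -5)
B = -99 (B = 7 + ((-5 - 38) - 63) = 7 + (-43 - 63) = 7 - 106 = -99)
1/(818 + B) = 1/(818 - 99) = 1/719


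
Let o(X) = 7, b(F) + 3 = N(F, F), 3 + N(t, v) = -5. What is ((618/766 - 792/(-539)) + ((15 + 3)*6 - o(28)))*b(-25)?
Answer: -21320024/18767 ≈ -1136.0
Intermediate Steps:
N(t, v) = -8 (N(t, v) = -3 - 5 = -8)
b(F) = -11 (b(F) = -3 - 8 = -11)
((618/766 - 792/(-539)) + ((15 + 3)*6 - o(28)))*b(-25) = ((618/766 - 792/(-539)) + ((15 + 3)*6 - 1*7))*(-11) = ((618*(1/766) - 792*(-1/539)) + (18*6 - 7))*(-11) = ((309/383 + 72/49) + (108 - 7))*(-11) = (42717/18767 + 101)*(-11) = (1938184/18767)*(-11) = -21320024/18767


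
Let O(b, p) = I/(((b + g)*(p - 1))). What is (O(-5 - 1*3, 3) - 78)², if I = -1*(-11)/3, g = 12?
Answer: 3463321/576 ≈ 6012.7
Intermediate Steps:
I = 11/3 (I = 11*(⅓) = 11/3 ≈ 3.6667)
O(b, p) = 11/(3*(-1 + p)*(12 + b)) (O(b, p) = 11/(3*(((b + 12)*(p - 1)))) = 11/(3*(((12 + b)*(-1 + p)))) = 11/(3*(((-1 + p)*(12 + b)))) = 11*(1/((-1 + p)*(12 + b)))/3 = 11/(3*(-1 + p)*(12 + b)))
(O(-5 - 1*3, 3) - 78)² = (11/(3*(-12 - (-5 - 1*3) + 12*3 + (-5 - 1*3)*3)) - 78)² = (11/(3*(-12 - (-5 - 3) + 36 + (-5 - 3)*3)) - 78)² = (11/(3*(-12 - 1*(-8) + 36 - 8*3)) - 78)² = (11/(3*(-12 + 8 + 36 - 24)) - 78)² = ((11/3)/8 - 78)² = ((11/3)*(⅛) - 78)² = (11/24 - 78)² = (-1861/24)² = 3463321/576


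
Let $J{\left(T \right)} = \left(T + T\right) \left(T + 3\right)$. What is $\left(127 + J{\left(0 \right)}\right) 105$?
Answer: $13335$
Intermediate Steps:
$J{\left(T \right)} = 2 T \left(3 + T\right)$
$\left(127 + J{\left(0 \right)}\right) 105 = \left(127 + 2 \cdot 0 \left(3 + 0\right)\right) 105 = \left(127 + 2 \cdot 0 \cdot 3\right) 105 = \left(127 + 0\right) 105 = 127 \cdot 105 = 13335$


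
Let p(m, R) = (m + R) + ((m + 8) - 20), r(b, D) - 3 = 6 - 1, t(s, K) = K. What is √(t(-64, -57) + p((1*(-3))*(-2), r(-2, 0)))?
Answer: 7*I ≈ 7.0*I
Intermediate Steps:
r(b, D) = 8 (r(b, D) = 3 + (6 - 1) = 3 + 5 = 8)
p(m, R) = -12 + R + 2*m (p(m, R) = (R + m) + ((8 + m) - 20) = (R + m) + (-12 + m) = -12 + R + 2*m)
√(t(-64, -57) + p((1*(-3))*(-2), r(-2, 0))) = √(-57 + (-12 + 8 + 2*((1*(-3))*(-2)))) = √(-57 + (-12 + 8 + 2*(-3*(-2)))) = √(-57 + (-12 + 8 + 2*6)) = √(-57 + (-12 + 8 + 12)) = √(-57 + 8) = √(-49) = 7*I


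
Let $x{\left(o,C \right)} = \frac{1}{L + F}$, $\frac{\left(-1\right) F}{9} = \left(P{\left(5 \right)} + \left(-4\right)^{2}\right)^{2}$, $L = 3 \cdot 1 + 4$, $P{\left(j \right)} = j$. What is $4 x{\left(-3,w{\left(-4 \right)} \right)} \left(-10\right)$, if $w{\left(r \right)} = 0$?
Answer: $\frac{20}{1981} \approx 0.010096$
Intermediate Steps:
$L = 7$ ($L = 3 + 4 = 7$)
$F = -3969$ ($F = - 9 \left(5 + \left(-4\right)^{2}\right)^{2} = - 9 \left(5 + 16\right)^{2} = - 9 \cdot 21^{2} = \left(-9\right) 441 = -3969$)
$x{\left(o,C \right)} = - \frac{1}{3962}$ ($x{\left(o,C \right)} = \frac{1}{7 - 3969} = \frac{1}{-3962} = - \frac{1}{3962}$)
$4 x{\left(-3,w{\left(-4 \right)} \right)} \left(-10\right) = 4 \left(\left(- \frac{1}{3962}\right) \left(-10\right)\right) = 4 \cdot \frac{5}{1981} = \frac{20}{1981}$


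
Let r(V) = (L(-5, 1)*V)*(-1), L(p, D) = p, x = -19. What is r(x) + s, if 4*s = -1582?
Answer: -981/2 ≈ -490.50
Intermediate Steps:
r(V) = 5*V (r(V) = -5*V*(-1) = 5*V)
s = -791/2 (s = (¼)*(-1582) = -791/2 ≈ -395.50)
r(x) + s = 5*(-19) - 791/2 = -95 - 791/2 = -981/2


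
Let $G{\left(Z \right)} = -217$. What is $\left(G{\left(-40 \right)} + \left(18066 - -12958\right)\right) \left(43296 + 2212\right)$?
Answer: $1401964956$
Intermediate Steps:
$\left(G{\left(-40 \right)} + \left(18066 - -12958\right)\right) \left(43296 + 2212\right) = \left(-217 + \left(18066 - -12958\right)\right) \left(43296 + 2212\right) = \left(-217 + \left(18066 + 12958\right)\right) 45508 = \left(-217 + 31024\right) 45508 = 30807 \cdot 45508 = 1401964956$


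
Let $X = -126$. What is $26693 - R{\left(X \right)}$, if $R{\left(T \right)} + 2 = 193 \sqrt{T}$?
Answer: $26695 - 579 i \sqrt{14} \approx 26695.0 - 2166.4 i$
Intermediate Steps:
$R{\left(T \right)} = -2 + 193 \sqrt{T}$
$26693 - R{\left(X \right)} = 26693 - \left(-2 + 193 \sqrt{-126}\right) = 26693 - \left(-2 + 193 \cdot 3 i \sqrt{14}\right) = 26693 - \left(-2 + 579 i \sqrt{14}\right) = 26693 + \left(2 - 579 i \sqrt{14}\right) = 26695 - 579 i \sqrt{14}$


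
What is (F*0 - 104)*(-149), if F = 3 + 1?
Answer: 15496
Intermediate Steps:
F = 4
(F*0 - 104)*(-149) = (4*0 - 104)*(-149) = (0 - 104)*(-149) = -104*(-149) = 15496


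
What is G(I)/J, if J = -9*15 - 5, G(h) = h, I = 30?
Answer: -3/14 ≈ -0.21429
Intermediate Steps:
J = -140 (J = -135 - 5 = -140)
G(I)/J = 30/(-140) = 30*(-1/140) = -3/14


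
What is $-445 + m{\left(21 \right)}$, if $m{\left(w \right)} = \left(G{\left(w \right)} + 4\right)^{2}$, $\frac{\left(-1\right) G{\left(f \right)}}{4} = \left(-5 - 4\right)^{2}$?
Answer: $101955$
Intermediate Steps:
$G{\left(f \right)} = -324$ ($G{\left(f \right)} = - 4 \left(-5 - 4\right)^{2} = - 4 \left(-9\right)^{2} = \left(-4\right) 81 = -324$)
$m{\left(w \right)} = 102400$ ($m{\left(w \right)} = \left(-324 + 4\right)^{2} = \left(-320\right)^{2} = 102400$)
$-445 + m{\left(21 \right)} = -445 + 102400 = 101955$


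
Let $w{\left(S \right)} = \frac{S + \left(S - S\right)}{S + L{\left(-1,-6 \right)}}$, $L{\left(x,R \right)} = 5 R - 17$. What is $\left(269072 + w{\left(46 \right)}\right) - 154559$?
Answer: $114467$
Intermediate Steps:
$L{\left(x,R \right)} = -17 + 5 R$
$w{\left(S \right)} = \frac{S}{-47 + S}$ ($w{\left(S \right)} = \frac{S + \left(S - S\right)}{S + \left(-17 + 5 \left(-6\right)\right)} = \frac{S + 0}{S - 47} = \frac{S}{S - 47} = \frac{S}{-47 + S}$)
$\left(269072 + w{\left(46 \right)}\right) - 154559 = \left(269072 + \frac{46}{-47 + 46}\right) - 154559 = \left(269072 + \frac{46}{-1}\right) - 154559 = \left(269072 + 46 \left(-1\right)\right) - 154559 = \left(269072 - 46\right) - 154559 = 269026 - 154559 = 114467$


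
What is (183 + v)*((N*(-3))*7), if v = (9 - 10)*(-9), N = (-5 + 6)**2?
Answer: -4032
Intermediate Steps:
N = 1 (N = 1**2 = 1)
v = 9 (v = -1*(-9) = 9)
(183 + v)*((N*(-3))*7) = (183 + 9)*((1*(-3))*7) = 192*(-3*7) = 192*(-21) = -4032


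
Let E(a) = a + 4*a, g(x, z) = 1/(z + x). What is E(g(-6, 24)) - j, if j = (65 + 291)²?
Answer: -2281243/18 ≈ -1.2674e+5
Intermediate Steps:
j = 126736 (j = 356² = 126736)
g(x, z) = 1/(x + z)
E(a) = 5*a
E(g(-6, 24)) - j = 5/(-6 + 24) - 1*126736 = 5/18 - 126736 = -2281243/18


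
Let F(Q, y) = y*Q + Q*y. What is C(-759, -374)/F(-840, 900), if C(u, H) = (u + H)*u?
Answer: -286649/504000 ≈ -0.56875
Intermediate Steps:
F(Q, y) = 2*Q*y (F(Q, y) = Q*y + Q*y = 2*Q*y)
C(u, H) = u*(H + u) (C(u, H) = (H + u)*u = u*(H + u))
C(-759, -374)/F(-840, 900) = (-759*(-374 - 759))/((2*(-840)*900)) = -759*(-1133)/(-1512000) = 859947*(-1/1512000) = -286649/504000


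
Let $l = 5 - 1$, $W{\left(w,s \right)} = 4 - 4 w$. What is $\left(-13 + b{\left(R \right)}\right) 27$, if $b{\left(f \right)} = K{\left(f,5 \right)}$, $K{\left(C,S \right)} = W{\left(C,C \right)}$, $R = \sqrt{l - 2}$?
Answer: $-243 - 108 \sqrt{2} \approx -395.73$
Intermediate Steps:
$l = 4$
$R = \sqrt{2}$ ($R = \sqrt{4 - 2} = \sqrt{2} \approx 1.4142$)
$K{\left(C,S \right)} = 4 - 4 C$
$b{\left(f \right)} = 4 - 4 f$
$\left(-13 + b{\left(R \right)}\right) 27 = \left(-13 + \left(4 - 4 \sqrt{2}\right)\right) 27 = \left(-9 - 4 \sqrt{2}\right) 27 = -243 - 108 \sqrt{2}$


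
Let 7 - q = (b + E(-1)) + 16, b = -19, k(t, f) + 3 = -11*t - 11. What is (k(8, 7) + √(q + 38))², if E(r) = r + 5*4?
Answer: (102 - √29)² ≈ 9334.4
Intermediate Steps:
k(t, f) = -14 - 11*t (k(t, f) = -3 + (-11*t - 11) = -3 + (-11 - 11*t) = -14 - 11*t)
E(r) = 20 + r (E(r) = r + 20 = 20 + r)
q = -9 (q = 7 - ((-19 + (20 - 1)) + 16) = 7 - ((-19 + 19) + 16) = 7 - (0 + 16) = 7 - 1*16 = 7 - 16 = -9)
(k(8, 7) + √(q + 38))² = ((-14 - 11*8) + √(-9 + 38))² = ((-14 - 88) + √29)² = (-102 + √29)²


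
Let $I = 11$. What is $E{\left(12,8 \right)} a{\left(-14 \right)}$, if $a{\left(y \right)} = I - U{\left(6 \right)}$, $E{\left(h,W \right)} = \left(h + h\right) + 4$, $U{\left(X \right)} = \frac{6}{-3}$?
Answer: $364$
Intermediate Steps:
$U{\left(X \right)} = -2$ ($U{\left(X \right)} = 6 \left(- \frac{1}{3}\right) = -2$)
$E{\left(h,W \right)} = 4 + 2 h$ ($E{\left(h,W \right)} = 2 h + 4 = 4 + 2 h$)
$a{\left(y \right)} = 13$ ($a{\left(y \right)} = 11 - -2 = 11 + 2 = 13$)
$E{\left(12,8 \right)} a{\left(-14 \right)} = \left(4 + 2 \cdot 12\right) 13 = \left(4 + 24\right) 13 = 28 \cdot 13 = 364$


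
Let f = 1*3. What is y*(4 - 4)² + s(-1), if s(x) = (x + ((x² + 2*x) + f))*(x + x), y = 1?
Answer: -2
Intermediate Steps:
f = 3
s(x) = 2*x*(3 + x² + 3*x) (s(x) = (x + ((x² + 2*x) + 3))*(x + x) = (x + (3 + x² + 2*x))*(2*x) = (3 + x² + 3*x)*(2*x) = 2*x*(3 + x² + 3*x))
y*(4 - 4)² + s(-1) = 1*(4 - 4)² + 2*(-1)*(3 + (-1)² + 3*(-1)) = 1*0² + 2*(-1)*(3 + 1 - 3) = 1*0 + 2*(-1)*1 = 0 - 2 = -2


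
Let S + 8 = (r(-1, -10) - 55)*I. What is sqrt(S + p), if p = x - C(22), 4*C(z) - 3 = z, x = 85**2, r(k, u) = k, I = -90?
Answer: sqrt(49003)/2 ≈ 110.68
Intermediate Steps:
x = 7225
C(z) = 3/4 + z/4
S = 5032 (S = -8 + (-1 - 55)*(-90) = -8 - 56*(-90) = -8 + 5040 = 5032)
p = 28875/4 (p = 7225 - (3/4 + (1/4)*22) = 7225 - (3/4 + 11/2) = 7225 - 1*25/4 = 7225 - 25/4 = 28875/4 ≈ 7218.8)
sqrt(S + p) = sqrt(5032 + 28875/4) = sqrt(49003/4) = sqrt(49003)/2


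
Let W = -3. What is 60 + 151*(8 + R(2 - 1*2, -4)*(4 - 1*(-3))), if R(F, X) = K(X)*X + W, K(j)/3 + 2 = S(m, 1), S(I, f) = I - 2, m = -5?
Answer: 112253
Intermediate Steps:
S(I, f) = -2 + I
K(j) = -27 (K(j) = -6 + 3*(-2 - 5) = -6 + 3*(-7) = -6 - 21 = -27)
R(F, X) = -3 - 27*X (R(F, X) = -27*X - 3 = -3 - 27*X)
60 + 151*(8 + R(2 - 1*2, -4)*(4 - 1*(-3))) = 60 + 151*(8 + (-3 - 27*(-4))*(4 - 1*(-3))) = 60 + 151*(8 + (-3 + 108)*(4 + 3)) = 60 + 151*(8 + 105*7) = 60 + 151*(8 + 735) = 60 + 151*743 = 60 + 112193 = 112253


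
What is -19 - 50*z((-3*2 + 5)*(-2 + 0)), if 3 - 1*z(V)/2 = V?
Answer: -119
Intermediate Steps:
z(V) = 6 - 2*V
-19 - 50*z((-3*2 + 5)*(-2 + 0)) = -19 - 50*(6 - 2*(-3*2 + 5)*(-2 + 0)) = -19 - 50*(6 - 2*(-6 + 5)*(-2)) = -19 - 50*(6 - (-2)*(-2)) = -19 - 50*(6 - 2*2) = -19 - 50*(6 - 4) = -19 - 50*2 = -19 - 100 = -119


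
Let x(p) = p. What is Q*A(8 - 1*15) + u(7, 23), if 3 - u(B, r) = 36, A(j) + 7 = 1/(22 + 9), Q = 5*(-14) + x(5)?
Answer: 13017/31 ≈ 419.90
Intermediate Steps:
Q = -65 (Q = 5*(-14) + 5 = -70 + 5 = -65)
A(j) = -216/31 (A(j) = -7 + 1/(22 + 9) = -7 + 1/31 = -216/31)
u(B, r) = -33 (u(B, r) = 3 - 1*36 = 3 - 36 = -33)
Q*A(8 - 1*15) + u(7, 23) = -65*(-216/31) - 33 = 14040/31 - 33 = 13017/31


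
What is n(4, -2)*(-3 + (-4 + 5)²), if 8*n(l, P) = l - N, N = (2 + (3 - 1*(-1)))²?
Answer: 8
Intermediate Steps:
N = 36 (N = (2 + (3 + 1))² = (2 + 4)² = 6² = 36)
n(l, P) = -9/2 + l/8 (n(l, P) = (l - 1*36)/8 = (l - 36)/8 = (-36 + l)/8 = -9/2 + l/8)
n(4, -2)*(-3 + (-4 + 5)²) = (-9/2 + (⅛)*4)*(-3 + (-4 + 5)²) = (-9/2 + ½)*(-3 + 1²) = -4*(-3 + 1) = -4*(-2) = 8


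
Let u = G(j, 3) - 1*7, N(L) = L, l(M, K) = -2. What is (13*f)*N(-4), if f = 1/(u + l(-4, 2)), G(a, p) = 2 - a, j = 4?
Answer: 52/11 ≈ 4.7273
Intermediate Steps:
u = -9 (u = (2 - 1*4) - 1*7 = (2 - 4) - 7 = -2 - 7 = -9)
f = -1/11 (f = 1/(-9 - 2) = 1/(-11) = -1/11 ≈ -0.090909)
(13*f)*N(-4) = (13*(-1/11))*(-4) = -13/11*(-4) = 52/11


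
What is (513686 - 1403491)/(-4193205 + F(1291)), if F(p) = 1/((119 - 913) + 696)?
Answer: 87200890/410934091 ≈ 0.21220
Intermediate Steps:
F(p) = -1/98 (F(p) = 1/(-794 + 696) = 1/(-98) = -1/98)
(513686 - 1403491)/(-4193205 + F(1291)) = (513686 - 1403491)/(-4193205 - 1/98) = -889805/(-410934091/98) = -889805*(-98/410934091) = 87200890/410934091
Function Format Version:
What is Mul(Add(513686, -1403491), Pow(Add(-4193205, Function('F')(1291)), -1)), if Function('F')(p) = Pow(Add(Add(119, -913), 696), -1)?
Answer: Rational(87200890, 410934091) ≈ 0.21220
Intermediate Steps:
Function('F')(p) = Rational(-1, 98) (Function('F')(p) = Pow(Add(-794, 696), -1) = Pow(-98, -1) = Rational(-1, 98))
Mul(Add(513686, -1403491), Pow(Add(-4193205, Function('F')(1291)), -1)) = Mul(Add(513686, -1403491), Pow(Add(-4193205, Rational(-1, 98)), -1)) = Mul(-889805, Pow(Rational(-410934091, 98), -1)) = Mul(-889805, Rational(-98, 410934091)) = Rational(87200890, 410934091)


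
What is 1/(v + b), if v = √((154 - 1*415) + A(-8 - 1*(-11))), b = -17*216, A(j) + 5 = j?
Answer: -3672/13483847 - I*√263/13483847 ≈ -0.00027233 - 1.2027e-6*I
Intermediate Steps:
A(j) = -5 + j
b = -3672
v = I*√263 (v = √((154 - 1*415) + (-5 + (-8 - 1*(-11)))) = √((154 - 415) + (-5 + (-8 + 11))) = √(-261 + (-5 + 3)) = √(-261 - 2) = √(-263) = I*√263 ≈ 16.217*I)
1/(v + b) = 1/(I*√263 - 3672) = 1/(-3672 + I*√263)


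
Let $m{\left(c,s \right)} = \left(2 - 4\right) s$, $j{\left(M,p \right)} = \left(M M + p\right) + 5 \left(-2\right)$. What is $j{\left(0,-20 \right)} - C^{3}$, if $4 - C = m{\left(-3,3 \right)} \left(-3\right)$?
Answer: $2714$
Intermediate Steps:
$j{\left(M,p \right)} = -10 + p + M^{2}$ ($j{\left(M,p \right)} = \left(M^{2} + p\right) - 10 = \left(p + M^{2}\right) - 10 = -10 + p + M^{2}$)
$m{\left(c,s \right)} = - 2 s$
$C = -14$ ($C = 4 - \left(-2\right) 3 \left(-3\right) = 4 - \left(-6\right) \left(-3\right) = 4 - 18 = -14$)
$j{\left(0,-20 \right)} - C^{3} = \left(-10 - 20 + 0^{2}\right) - \left(-14\right)^{3} = \left(-10 - 20 + 0\right) - -2744 = -30 + 2744 = 2714$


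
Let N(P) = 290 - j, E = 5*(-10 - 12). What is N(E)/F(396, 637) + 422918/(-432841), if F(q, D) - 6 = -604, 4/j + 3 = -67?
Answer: -6622937786/4529681065 ≈ -1.4621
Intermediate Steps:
j = -2/35 (j = 4/(-3 - 67) = 4/(-70) = 4*(-1/70) = -2/35 ≈ -0.057143)
F(q, D) = -598 (F(q, D) = 6 - 604 = -598)
E = -110 (E = 5*(-22) = -110)
N(P) = 10152/35 (N(P) = 290 - 1*(-2/35) = 290 + 2/35 = 10152/35)
N(E)/F(396, 637) + 422918/(-432841) = (10152/35)/(-598) + 422918/(-432841) = (10152/35)*(-1/598) + 422918*(-1/432841) = -5076/10465 - 422918/432841 = -6622937786/4529681065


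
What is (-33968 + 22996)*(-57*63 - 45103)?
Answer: 534270568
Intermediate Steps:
(-33968 + 22996)*(-57*63 - 45103) = -10972*(-3591 - 45103) = -10972*(-48694) = 534270568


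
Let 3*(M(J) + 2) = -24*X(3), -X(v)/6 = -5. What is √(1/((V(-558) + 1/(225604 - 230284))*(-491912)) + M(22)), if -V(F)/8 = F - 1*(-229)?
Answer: 7*I*√2833202078600786025990473/757406683151 ≈ 15.556*I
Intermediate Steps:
V(F) = -1832 - 8*F (V(F) = -8*(F - 1*(-229)) = -8*(F + 229) = -8*(229 + F) = -1832 - 8*F)
X(v) = 30 (X(v) = -6*(-5) = 30)
M(J) = -242 (M(J) = -2 + (-24*30)/3 = -2 + (⅓)*(-720) = -2 - 240 = -242)
√(1/((V(-558) + 1/(225604 - 230284))*(-491912)) + M(22)) = √(1/(((-1832 - 8*(-558)) + 1/(225604 - 230284))*(-491912)) - 242) = √(-1/491912/((-1832 + 4464) + 1/(-4680)) - 242) = √(-1/491912/(2632 - 1/4680) - 242) = √(-1/491912/(12317759/4680) - 242) = √((4680/12317759)*(-1/491912) - 242) = √(-585/757406683151 - 242) = √(-183292417323127/757406683151) = 7*I*√2833202078600786025990473/757406683151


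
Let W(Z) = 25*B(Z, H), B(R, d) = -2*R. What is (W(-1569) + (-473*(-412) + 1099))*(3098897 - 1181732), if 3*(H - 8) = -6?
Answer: 526118005125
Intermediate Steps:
H = 6 (H = 8 + (⅓)*(-6) = 8 - 2 = 6)
W(Z) = -50*Z (W(Z) = 25*(-2*Z) = -50*Z)
(W(-1569) + (-473*(-412) + 1099))*(3098897 - 1181732) = (-50*(-1569) + (-473*(-412) + 1099))*(3098897 - 1181732) = (78450 + (194876 + 1099))*1917165 = (78450 + 195975)*1917165 = 274425*1917165 = 526118005125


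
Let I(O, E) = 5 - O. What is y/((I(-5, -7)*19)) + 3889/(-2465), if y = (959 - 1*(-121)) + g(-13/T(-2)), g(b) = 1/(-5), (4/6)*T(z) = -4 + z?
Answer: 1922797/468350 ≈ 4.1055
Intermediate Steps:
T(z) = -6 + 3*z/2 (T(z) = 3*(-4 + z)/2 = -6 + 3*z/2)
g(b) = -1/5
y = 5399/5 (y = (959 - 1*(-121)) - 1/5 = (959 + 121) - 1/5 = 1080 - 1/5 = 5399/5 ≈ 1079.8)
y/((I(-5, -7)*19)) + 3889/(-2465) = 5399/(5*(((5 - 1*(-5))*19))) + 3889/(-2465) = 5399/(5*(((5 + 5)*19))) + 3889*(-1/2465) = 5399/(5*((10*19))) - 3889/2465 = (5399/5)/190 - 3889/2465 = (5399/5)*(1/190) - 3889/2465 = 5399/950 - 3889/2465 = 1922797/468350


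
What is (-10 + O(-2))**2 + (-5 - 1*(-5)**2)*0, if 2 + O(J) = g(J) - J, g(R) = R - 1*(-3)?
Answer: 81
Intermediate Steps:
g(R) = 3 + R (g(R) = R + 3 = 3 + R)
O(J) = 1 (O(J) = -2 + ((3 + J) - J) = -2 + 3 = 1)
(-10 + O(-2))**2 + (-5 - 1*(-5)**2)*0 = (-10 + 1)**2 + (-5 - 1*(-5)**2)*0 = (-9)**2 + (-5 - 1*25)*0 = 81 + (-5 - 25)*0 = 81 - 30*0 = 81 + 0 = 81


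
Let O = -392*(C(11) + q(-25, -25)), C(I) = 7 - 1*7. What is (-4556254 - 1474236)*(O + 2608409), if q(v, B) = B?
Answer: -15789083192410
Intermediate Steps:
C(I) = 0 (C(I) = 7 - 7 = 0)
O = 9800 (O = -392*(0 - 25) = -392*(-25) = 9800)
(-4556254 - 1474236)*(O + 2608409) = (-4556254 - 1474236)*(9800 + 2608409) = -6030490*2618209 = -15789083192410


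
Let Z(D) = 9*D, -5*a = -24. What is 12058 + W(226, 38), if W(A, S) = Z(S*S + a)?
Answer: 125486/5 ≈ 25097.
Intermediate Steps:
a = 24/5 (a = -⅕*(-24) = 24/5 ≈ 4.8000)
W(A, S) = 216/5 + 9*S² (W(A, S) = 9*(S*S + 24/5) = 9*(S² + 24/5) = 9*(24/5 + S²) = 216/5 + 9*S²)
12058 + W(226, 38) = 12058 + (216/5 + 9*38²) = 12058 + (216/5 + 9*1444) = 12058 + (216/5 + 12996) = 12058 + 65196/5 = 125486/5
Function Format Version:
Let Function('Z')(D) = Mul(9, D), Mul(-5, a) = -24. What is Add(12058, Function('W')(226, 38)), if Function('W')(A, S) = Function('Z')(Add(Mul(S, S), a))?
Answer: Rational(125486, 5) ≈ 25097.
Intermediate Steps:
a = Rational(24, 5) (a = Mul(Rational(-1, 5), -24) = Rational(24, 5) ≈ 4.8000)
Function('W')(A, S) = Add(Rational(216, 5), Mul(9, Pow(S, 2))) (Function('W')(A, S) = Mul(9, Add(Mul(S, S), Rational(24, 5))) = Mul(9, Add(Pow(S, 2), Rational(24, 5))) = Mul(9, Add(Rational(24, 5), Pow(S, 2))) = Add(Rational(216, 5), Mul(9, Pow(S, 2))))
Add(12058, Function('W')(226, 38)) = Add(12058, Add(Rational(216, 5), Mul(9, Pow(38, 2)))) = Add(12058, Add(Rational(216, 5), Mul(9, 1444))) = Add(12058, Add(Rational(216, 5), 12996)) = Add(12058, Rational(65196, 5)) = Rational(125486, 5)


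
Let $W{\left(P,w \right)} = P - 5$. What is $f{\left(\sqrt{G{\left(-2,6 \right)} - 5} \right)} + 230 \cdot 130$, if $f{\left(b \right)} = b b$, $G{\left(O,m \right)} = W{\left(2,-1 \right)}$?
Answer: $29892$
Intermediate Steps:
$W{\left(P,w \right)} = -5 + P$
$G{\left(O,m \right)} = -3$ ($G{\left(O,m \right)} = -5 + 2 = -3$)
$f{\left(b \right)} = b^{2}$
$f{\left(\sqrt{G{\left(-2,6 \right)} - 5} \right)} + 230 \cdot 130 = \left(\sqrt{-3 - 5}\right)^{2} + 230 \cdot 130 = \left(\sqrt{-8}\right)^{2} + 29900 = \left(2 i \sqrt{2}\right)^{2} + 29900 = -8 + 29900 = 29892$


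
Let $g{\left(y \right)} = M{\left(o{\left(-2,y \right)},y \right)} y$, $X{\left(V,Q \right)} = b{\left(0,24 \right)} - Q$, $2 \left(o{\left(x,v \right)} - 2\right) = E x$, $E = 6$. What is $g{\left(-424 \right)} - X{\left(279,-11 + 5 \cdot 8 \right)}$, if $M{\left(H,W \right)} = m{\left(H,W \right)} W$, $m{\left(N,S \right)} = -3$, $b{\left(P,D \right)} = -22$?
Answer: $-539277$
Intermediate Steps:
$o{\left(x,v \right)} = 2 + 3 x$ ($o{\left(x,v \right)} = 2 + \frac{6 x}{2} = 2 + 3 x$)
$M{\left(H,W \right)} = - 3 W$
$X{\left(V,Q \right)} = -22 - Q$
$g{\left(y \right)} = - 3 y^{2}$ ($g{\left(y \right)} = - 3 y y = - 3 y^{2}$)
$g{\left(-424 \right)} - X{\left(279,-11 + 5 \cdot 8 \right)} = - 3 \left(-424\right)^{2} - \left(-22 - \left(-11 + 5 \cdot 8\right)\right) = \left(-3\right) 179776 - \left(-22 - \left(-11 + 40\right)\right) = -539328 - \left(-22 - 29\right) = -539328 - -51 = -539328 + 51 = -539277$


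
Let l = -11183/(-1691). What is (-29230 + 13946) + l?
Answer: -25834061/1691 ≈ -15277.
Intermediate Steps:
l = 11183/1691 (l = -11183*(-1/1691) = 11183/1691 ≈ 6.6132)
(-29230 + 13946) + l = (-29230 + 13946) + 11183/1691 = -15284 + 11183/1691 = -25834061/1691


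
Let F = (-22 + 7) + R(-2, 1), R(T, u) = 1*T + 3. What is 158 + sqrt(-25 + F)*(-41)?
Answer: 158 - 41*I*sqrt(39) ≈ 158.0 - 256.04*I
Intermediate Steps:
R(T, u) = 3 + T (R(T, u) = T + 3 = 3 + T)
F = -14 (F = (-22 + 7) + (3 - 2) = -15 + 1 = -14)
158 + sqrt(-25 + F)*(-41) = 158 + sqrt(-25 - 14)*(-41) = 158 + sqrt(-39)*(-41) = 158 + (I*sqrt(39))*(-41) = 158 - 41*I*sqrt(39)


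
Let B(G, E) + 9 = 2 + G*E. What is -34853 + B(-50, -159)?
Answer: -26910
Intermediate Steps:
B(G, E) = -7 + E*G (B(G, E) = -9 + (2 + G*E) = -9 + (2 + E*G) = -7 + E*G)
-34853 + B(-50, -159) = -34853 + (-7 - 159*(-50)) = -34853 + (-7 + 7950) = -34853 + 7943 = -26910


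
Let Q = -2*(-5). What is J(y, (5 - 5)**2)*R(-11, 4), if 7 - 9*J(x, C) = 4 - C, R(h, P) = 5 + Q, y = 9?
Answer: 5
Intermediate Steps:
Q = 10
R(h, P) = 15 (R(h, P) = 5 + 10 = 15)
J(x, C) = 1/3 + C/9 (J(x, C) = 7/9 - (4 - C)/9 = 7/9 + (-4/9 + C/9) = 1/3 + C/9)
J(y, (5 - 5)**2)*R(-11, 4) = (1/3 + (5 - 5)**2/9)*15 = (1/3 + (1/9)*0**2)*15 = (1/3 + (1/9)*0)*15 = (1/3 + 0)*15 = (1/3)*15 = 5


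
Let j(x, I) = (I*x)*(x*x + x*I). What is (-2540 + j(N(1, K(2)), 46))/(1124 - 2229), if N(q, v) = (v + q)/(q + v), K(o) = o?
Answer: 378/1105 ≈ 0.34208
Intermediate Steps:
N(q, v) = 1 (N(q, v) = (q + v)/(q + v) = 1)
j(x, I) = I*x*(x² + I*x) (j(x, I) = (I*x)*(x² + I*x) = I*x*(x² + I*x))
(-2540 + j(N(1, K(2)), 46))/(1124 - 2229) = (-2540 + 46*1²*(46 + 1))/(1124 - 2229) = (-2540 + 46*1*47)/(-1105) = (-2540 + 2162)*(-1/1105) = -378*(-1/1105) = 378/1105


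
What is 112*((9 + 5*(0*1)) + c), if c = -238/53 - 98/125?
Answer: 2764272/6625 ≈ 417.25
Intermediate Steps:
c = -34944/6625 (c = -238*1/53 - 98*1/125 = -238/53 - 98/125 = -34944/6625 ≈ -5.2746)
112*((9 + 5*(0*1)) + c) = 112*((9 + 5*(0*1)) - 34944/6625) = 112*((9 + 5*0) - 34944/6625) = 112*((9 + 0) - 34944/6625) = 112*(9 - 34944/6625) = 112*(24681/6625) = 2764272/6625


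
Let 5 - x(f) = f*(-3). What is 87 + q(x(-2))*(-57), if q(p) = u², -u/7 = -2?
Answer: -11085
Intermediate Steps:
u = 14 (u = -7*(-2) = 14)
x(f) = 5 + 3*f (x(f) = 5 - f*(-3) = 5 - (-3)*f = 5 + 3*f)
q(p) = 196 (q(p) = 14² = 196)
87 + q(x(-2))*(-57) = 87 + 196*(-57) = 87 - 11172 = -11085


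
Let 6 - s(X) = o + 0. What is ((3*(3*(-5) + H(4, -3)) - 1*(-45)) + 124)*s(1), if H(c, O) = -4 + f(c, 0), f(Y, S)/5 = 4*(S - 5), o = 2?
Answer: -752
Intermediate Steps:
f(Y, S) = -100 + 20*S (f(Y, S) = 5*(4*(S - 5)) = 5*(4*(-5 + S)) = 5*(-20 + 4*S) = -100 + 20*S)
s(X) = 4 (s(X) = 6 - (2 + 0) = 6 - 1*2 = 6 - 2 = 4)
H(c, O) = -104 (H(c, O) = -4 + (-100 + 20*0) = -4 + (-100 + 0) = -4 - 100 = -104)
((3*(3*(-5) + H(4, -3)) - 1*(-45)) + 124)*s(1) = ((3*(3*(-5) - 104) - 1*(-45)) + 124)*4 = ((3*(-15 - 104) + 45) + 124)*4 = ((3*(-119) + 45) + 124)*4 = ((-357 + 45) + 124)*4 = (-312 + 124)*4 = -188*4 = -752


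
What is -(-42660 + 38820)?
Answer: 3840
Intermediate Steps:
-(-42660 + 38820) = -1*(-3840) = 3840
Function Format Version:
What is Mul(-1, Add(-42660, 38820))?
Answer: 3840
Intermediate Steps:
Mul(-1, Add(-42660, 38820)) = Mul(-1, -3840) = 3840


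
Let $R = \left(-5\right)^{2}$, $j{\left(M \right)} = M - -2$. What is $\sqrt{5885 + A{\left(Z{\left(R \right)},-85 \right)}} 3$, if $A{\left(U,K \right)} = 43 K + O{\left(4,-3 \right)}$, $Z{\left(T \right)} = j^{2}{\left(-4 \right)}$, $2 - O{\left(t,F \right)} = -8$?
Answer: $24 \sqrt{35} \approx 141.99$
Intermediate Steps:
$j{\left(M \right)} = 2 + M$ ($j{\left(M \right)} = M + 2 = 2 + M$)
$O{\left(t,F \right)} = 10$ ($O{\left(t,F \right)} = 2 - -8 = 2 + 8 = 10$)
$R = 25$
$Z{\left(T \right)} = 4$ ($Z{\left(T \right)} = \left(2 - 4\right)^{2} = \left(-2\right)^{2} = 4$)
$A{\left(U,K \right)} = 10 + 43 K$ ($A{\left(U,K \right)} = 43 K + 10 = 10 + 43 K$)
$\sqrt{5885 + A{\left(Z{\left(R \right)},-85 \right)}} 3 = \sqrt{5885 + \left(10 + 43 \left(-85\right)\right)} 3 = \sqrt{5885 + \left(10 - 3655\right)} 3 = \sqrt{5885 - 3645} \cdot 3 = \sqrt{2240} \cdot 3 = 8 \sqrt{35} \cdot 3 = 24 \sqrt{35}$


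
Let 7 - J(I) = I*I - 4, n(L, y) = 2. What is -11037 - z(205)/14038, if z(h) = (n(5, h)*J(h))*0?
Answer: -11037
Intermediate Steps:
J(I) = 11 - I**2 (J(I) = 7 - (I*I - 4) = 7 - (I**2 - 4) = 7 - (-4 + I**2) = 7 + (4 - I**2) = 11 - I**2)
z(h) = 0 (z(h) = (2*(11 - h**2))*0 = (22 - 2*h**2)*0 = 0)
-11037 - z(205)/14038 = -11037 - 0/14038 = -11037 - 1*0 = -11037 + 0 = -11037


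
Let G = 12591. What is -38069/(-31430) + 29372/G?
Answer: 1402488739/395735130 ≈ 3.5440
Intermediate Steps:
-38069/(-31430) + 29372/G = -38069/(-31430) + 29372/12591 = -38069*(-1/31430) + 29372*(1/12591) = 38069/31430 + 29372/12591 = 1402488739/395735130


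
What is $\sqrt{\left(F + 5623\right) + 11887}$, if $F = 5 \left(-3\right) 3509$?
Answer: $5 i \sqrt{1405} \approx 187.42 i$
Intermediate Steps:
$F = -52635$ ($F = \left(-15\right) 3509 = -52635$)
$\sqrt{\left(F + 5623\right) + 11887} = \sqrt{\left(-52635 + 5623\right) + 11887} = \sqrt{-47012 + 11887} = \sqrt{-35125} = 5 i \sqrt{1405}$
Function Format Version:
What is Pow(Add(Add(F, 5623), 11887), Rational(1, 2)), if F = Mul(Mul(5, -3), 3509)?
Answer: Mul(5, I, Pow(1405, Rational(1, 2))) ≈ Mul(187.42, I)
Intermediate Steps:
F = -52635 (F = Mul(-15, 3509) = -52635)
Pow(Add(Add(F, 5623), 11887), Rational(1, 2)) = Pow(Add(Add(-52635, 5623), 11887), Rational(1, 2)) = Pow(Add(-47012, 11887), Rational(1, 2)) = Pow(-35125, Rational(1, 2)) = Mul(5, I, Pow(1405, Rational(1, 2)))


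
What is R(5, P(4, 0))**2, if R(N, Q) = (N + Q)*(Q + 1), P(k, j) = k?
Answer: 2025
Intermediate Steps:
R(N, Q) = (1 + Q)*(N + Q) (R(N, Q) = (N + Q)*(1 + Q) = (1 + Q)*(N + Q))
R(5, P(4, 0))**2 = (5 + 4 + 4**2 + 5*4)**2 = (5 + 4 + 16 + 20)**2 = 45**2 = 2025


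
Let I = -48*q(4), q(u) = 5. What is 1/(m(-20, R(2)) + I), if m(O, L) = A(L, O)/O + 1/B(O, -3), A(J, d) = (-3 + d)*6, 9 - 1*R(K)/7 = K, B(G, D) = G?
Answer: -20/4663 ≈ -0.0042891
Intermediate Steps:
R(K) = 63 - 7*K
A(J, d) = -18 + 6*d
m(O, L) = 1/O + (-18 + 6*O)/O (m(O, L) = (-18 + 6*O)/O + 1/O = 1/O + (-18 + 6*O)/O)
I = -240 (I = -48*5 = -240)
1/(m(-20, R(2)) + I) = 1/((6 - 17/(-20)) - 240) = 1/((6 - 17*(-1/20)) - 240) = 1/((6 + 17/20) - 240) = 1/(137/20 - 240) = 1/(-4663/20) = -20/4663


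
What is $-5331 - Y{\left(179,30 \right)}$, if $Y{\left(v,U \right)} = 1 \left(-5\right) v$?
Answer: $-4436$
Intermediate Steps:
$Y{\left(v,U \right)} = - 5 v$
$-5331 - Y{\left(179,30 \right)} = -5331 - \left(-5\right) 179 = -5331 - -895 = -5331 + 895 = -4436$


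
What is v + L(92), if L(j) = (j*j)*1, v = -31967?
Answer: -23503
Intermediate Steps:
L(j) = j**2 (L(j) = j**2*1 = j**2)
v + L(92) = -31967 + 92**2 = -31967 + 8464 = -23503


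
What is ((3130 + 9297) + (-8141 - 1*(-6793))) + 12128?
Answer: 23207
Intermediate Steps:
((3130 + 9297) + (-8141 - 1*(-6793))) + 12128 = (12427 + (-8141 + 6793)) + 12128 = (12427 - 1348) + 12128 = 11079 + 12128 = 23207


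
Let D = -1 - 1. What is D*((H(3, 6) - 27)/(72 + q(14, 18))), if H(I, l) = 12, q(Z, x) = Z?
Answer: 15/43 ≈ 0.34884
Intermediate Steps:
D = -2
D*((H(3, 6) - 27)/(72 + q(14, 18))) = -2*(12 - 27)/(72 + 14) = -(-30)/86 = -2*(-15/86) = 15/43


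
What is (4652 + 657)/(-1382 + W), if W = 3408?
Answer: 5309/2026 ≈ 2.6204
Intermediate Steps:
(4652 + 657)/(-1382 + W) = (4652 + 657)/(-1382 + 3408) = 5309/2026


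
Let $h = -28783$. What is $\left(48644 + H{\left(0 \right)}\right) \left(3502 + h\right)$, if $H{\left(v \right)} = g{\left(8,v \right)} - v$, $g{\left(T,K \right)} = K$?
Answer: $-1229768964$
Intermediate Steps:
$H{\left(v \right)} = 0$ ($H{\left(v \right)} = v - v = 0$)
$\left(48644 + H{\left(0 \right)}\right) \left(3502 + h\right) = \left(48644 + 0\right) \left(3502 - 28783\right) = 48644 \left(-25281\right) = -1229768964$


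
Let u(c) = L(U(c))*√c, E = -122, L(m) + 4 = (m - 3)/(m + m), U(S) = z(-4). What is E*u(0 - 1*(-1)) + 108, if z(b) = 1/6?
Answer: 1633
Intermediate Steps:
z(b) = ⅙
U(S) = ⅙
L(m) = -4 + (-3 + m)/(2*m) (L(m) = -4 + (m - 3)/(m + m) = -4 + (-3 + m)/((2*m)) = -4 + (-3 + m)*(1/(2*m)) = -4 + (-3 + m)/(2*m))
u(c) = -25*√c/2 (u(c) = ((-3 - 7*⅙)/(2*(⅙)))*√c = ((½)*6*(-3 - 7/6))*√c = ((½)*6*(-25/6))*√c = -25*√c/2)
E*u(0 - 1*(-1)) + 108 = -(-1525)*√(0 - 1*(-1)) + 108 = -(-1525)*√(0 + 1) + 108 = -(-1525)*√1 + 108 = -(-1525) + 108 = -122*(-25/2) + 108 = 1525 + 108 = 1633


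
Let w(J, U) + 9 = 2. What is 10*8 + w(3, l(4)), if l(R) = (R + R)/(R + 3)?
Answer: 73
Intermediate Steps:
l(R) = 2*R/(3 + R) (l(R) = (2*R)/(3 + R) = 2*R/(3 + R))
w(J, U) = -7 (w(J, U) = -9 + 2 = -7)
10*8 + w(3, l(4)) = 10*8 - 7 = 80 - 7 = 73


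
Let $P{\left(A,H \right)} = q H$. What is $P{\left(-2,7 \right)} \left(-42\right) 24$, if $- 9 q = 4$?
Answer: $3136$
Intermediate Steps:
$q = - \frac{4}{9}$ ($q = \left(- \frac{1}{9}\right) 4 = - \frac{4}{9} \approx -0.44444$)
$P{\left(A,H \right)} = - \frac{4 H}{9}$
$P{\left(-2,7 \right)} \left(-42\right) 24 = \left(- \frac{4}{9}\right) 7 \left(-42\right) 24 = \left(- \frac{28}{9}\right) \left(-42\right) 24 = \frac{392}{3} \cdot 24 = 3136$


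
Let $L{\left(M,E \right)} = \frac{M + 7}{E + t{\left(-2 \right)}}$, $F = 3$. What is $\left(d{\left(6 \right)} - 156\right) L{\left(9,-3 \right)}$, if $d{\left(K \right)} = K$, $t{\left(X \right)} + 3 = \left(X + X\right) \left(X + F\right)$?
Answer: $240$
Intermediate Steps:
$t{\left(X \right)} = -3 + 2 X \left(3 + X\right)$ ($t{\left(X \right)} = -3 + \left(X + X\right) \left(X + 3\right) = -3 + 2 X \left(3 + X\right)$)
$L{\left(M,E \right)} = \frac{7 + M}{-7 + E}$ ($L{\left(M,E \right)} = \frac{M + 7}{E + \left(-3 + 2 \left(-2\right)^{2} + 6 \left(-2\right)\right)} = \frac{7 + M}{E - 7} = \frac{7 + M}{-7 + E}$)
$\left(d{\left(6 \right)} - 156\right) L{\left(9,-3 \right)} = \left(6 - 156\right) \frac{7 + 9}{-7 - 3} = - 150 \frac{1}{-10} \cdot 16 = - 150 \left(\left(- \frac{1}{10}\right) 16\right) = \left(-150\right) \left(- \frac{8}{5}\right) = 240$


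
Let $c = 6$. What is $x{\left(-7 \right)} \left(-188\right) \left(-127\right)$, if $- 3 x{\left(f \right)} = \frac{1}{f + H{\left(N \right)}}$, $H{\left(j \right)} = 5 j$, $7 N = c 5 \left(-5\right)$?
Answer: $\frac{3556}{51} \approx 69.725$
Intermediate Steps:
$N = - \frac{150}{7}$ ($N = \frac{6 \cdot 5 \left(-5\right)}{7} = \frac{30 \left(-5\right)}{7} = \frac{1}{7} \left(-150\right) = - \frac{150}{7} \approx -21.429$)
$x{\left(f \right)} = - \frac{1}{3 \left(- \frac{750}{7} + f\right)}$ ($x{\left(f \right)} = - \frac{1}{3 \left(f + 5 \left(- \frac{150}{7}\right)\right)} = - \frac{1}{3 \left(f - \frac{750}{7}\right)} = - \frac{1}{3 \left(- \frac{750}{7} + f\right)}$)
$x{\left(-7 \right)} \left(-188\right) \left(-127\right) = - \frac{7}{-2250 + 21 \left(-7\right)} \left(-188\right) \left(-127\right) = - \frac{7}{-2250 - 147} \left(-188\right) \left(-127\right) = - \frac{7}{-2397} \left(-188\right) \left(-127\right) = \left(-7\right) \left(- \frac{1}{2397}\right) \left(-188\right) \left(-127\right) = \frac{7}{2397} \left(-188\right) \left(-127\right) = \left(- \frac{28}{51}\right) \left(-127\right) = \frac{3556}{51}$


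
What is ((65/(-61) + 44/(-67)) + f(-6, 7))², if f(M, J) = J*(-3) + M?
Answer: 13779942544/16703569 ≈ 824.97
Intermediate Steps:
f(M, J) = M - 3*J (f(M, J) = -3*J + M = M - 3*J)
((65/(-61) + 44/(-67)) + f(-6, 7))² = ((65/(-61) + 44/(-67)) + (-6 - 3*7))² = ((65*(-1/61) + 44*(-1/67)) + (-6 - 21))² = ((-65/61 - 44/67) - 27)² = (-7039/4087 - 27)² = (-117388/4087)² = 13779942544/16703569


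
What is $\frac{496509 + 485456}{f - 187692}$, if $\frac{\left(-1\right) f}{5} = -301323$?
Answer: $\frac{981965}{1318923} \approx 0.74452$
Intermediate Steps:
$f = 1506615$ ($f = \left(-5\right) \left(-301323\right) = 1506615$)
$\frac{496509 + 485456}{f - 187692} = \frac{496509 + 485456}{1506615 - 187692} = \frac{981965}{1318923}$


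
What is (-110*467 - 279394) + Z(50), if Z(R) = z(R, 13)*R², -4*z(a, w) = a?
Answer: -362014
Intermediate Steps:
z(a, w) = -a/4
Z(R) = -R³/4 (Z(R) = (-R/4)*R² = -R³/4)
(-110*467 - 279394) + Z(50) = (-110*467 - 279394) - ¼*50³ = (-51370 - 279394) - ¼*125000 = -330764 - 31250 = -362014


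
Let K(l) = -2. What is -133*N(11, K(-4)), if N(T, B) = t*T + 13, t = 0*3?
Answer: -1729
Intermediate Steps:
t = 0
N(T, B) = 13 (N(T, B) = 0*T + 13 = 0 + 13 = 13)
-133*N(11, K(-4)) = -133*13 = -1729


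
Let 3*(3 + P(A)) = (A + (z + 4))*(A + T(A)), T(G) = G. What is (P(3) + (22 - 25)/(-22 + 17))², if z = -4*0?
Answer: 3364/25 ≈ 134.56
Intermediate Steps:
z = 0
P(A) = -3 + 2*A*(4 + A)/3 (P(A) = -3 + ((A + (0 + 4))*(A + A))/3 = -3 + ((A + 4)*(2*A))/3 = -3 + ((4 + A)*(2*A))/3 = -3 + (2*A*(4 + A))/3 = -3 + 2*A*(4 + A)/3)
(P(3) + (22 - 25)/(-22 + 17))² = ((-3 + (⅔)*3² + (8/3)*3) + (22 - 25)/(-22 + 17))² = ((-3 + (⅔)*9 + 8) - 3/(-5))² = ((-3 + 6 + 8) - 3*(-⅕))² = (11 + ⅗)² = (58/5)² = 3364/25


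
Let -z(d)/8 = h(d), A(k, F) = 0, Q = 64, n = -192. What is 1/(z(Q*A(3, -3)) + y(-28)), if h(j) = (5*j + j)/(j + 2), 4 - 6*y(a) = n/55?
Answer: 165/206 ≈ 0.80097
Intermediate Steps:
y(a) = 206/165 (y(a) = 2/3 - (-32)/55 = 2/3 - 1/6*(-192/55) = 2/3 + 32/55 = 206/165)
h(j) = 6*j/(2 + j) (h(j) = (6*j)/(2 + j) = 6*j/(2 + j))
z(d) = -48*d/(2 + d)
1/(z(Q*A(3, -3)) + y(-28)) = 1/(-48*64*0/(2 + 64*0) + 206/165) = 1/(-48*0/(2 + 0) + 206/165) = 1/(-48*0/2 + 206/165) = 1/(-48*0*1/2 + 206/165) = 1/(0 + 206/165) = 1/(206/165) = 165/206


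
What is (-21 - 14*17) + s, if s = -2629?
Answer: -2888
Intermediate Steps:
(-21 - 14*17) + s = (-21 - 14*17) - 2629 = (-21 - 238) - 2629 = -259 - 2629 = -2888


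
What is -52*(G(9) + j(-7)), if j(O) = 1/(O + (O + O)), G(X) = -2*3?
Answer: 6604/21 ≈ 314.48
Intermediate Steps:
G(X) = -6
j(O) = 1/(3*O) (j(O) = 1/(O + 2*O) = 1/(3*O))
-52*(G(9) + j(-7)) = -52*(-6 + (⅓)/(-7)) = -52*(-6 + (⅓)*(-⅐)) = -52*(-6 - 1/21) = -52*(-127/21) = 6604/21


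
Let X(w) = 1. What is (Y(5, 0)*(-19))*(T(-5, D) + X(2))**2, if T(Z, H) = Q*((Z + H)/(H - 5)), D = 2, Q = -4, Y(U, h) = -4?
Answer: 684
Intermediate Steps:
T(Z, H) = -4*(H + Z)/(-5 + H) (T(Z, H) = -4*(Z + H)/(H - 5) = -4*(H + Z)/(-5 + H))
(Y(5, 0)*(-19))*(T(-5, D) + X(2))**2 = (-4*(-19))*(4*(-1*2 - 1*(-5))/(-5 + 2) + 1)**2 = 76*(4*(-2 + 5)/(-3) + 1)**2 = 76*(4*(-1/3)*3 + 1)**2 = 76*(-4 + 1)**2 = 76*(-3)**2 = 76*9 = 684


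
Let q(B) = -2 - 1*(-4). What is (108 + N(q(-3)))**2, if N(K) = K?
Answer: 12100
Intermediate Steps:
q(B) = 2 (q(B) = -2 + 4 = 2)
(108 + N(q(-3)))**2 = (108 + 2)**2 = 110**2 = 12100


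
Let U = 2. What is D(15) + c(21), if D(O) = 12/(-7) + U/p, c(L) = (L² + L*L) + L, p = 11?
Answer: 69413/77 ≈ 901.47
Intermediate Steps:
c(L) = L + 2*L² (c(L) = (L² + L²) + L = 2*L² + L = L + 2*L²)
D(O) = -118/77 (D(O) = 12/(-7) + 2/11 = 12*(-⅐) + 2*(1/11) = -12/7 + 2/11 = -118/77)
D(15) + c(21) = -118/77 + 21*(1 + 2*21) = -118/77 + 21*(1 + 42) = -118/77 + 21*43 = -118/77 + 903 = 69413/77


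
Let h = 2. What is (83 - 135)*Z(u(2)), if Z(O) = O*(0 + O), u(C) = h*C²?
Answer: -3328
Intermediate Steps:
u(C) = 2*C²
Z(O) = O² (Z(O) = O*O = O²)
(83 - 135)*Z(u(2)) = (83 - 135)*(2*2²)² = -52*(2*4)² = -52*8² = -52*64 = -3328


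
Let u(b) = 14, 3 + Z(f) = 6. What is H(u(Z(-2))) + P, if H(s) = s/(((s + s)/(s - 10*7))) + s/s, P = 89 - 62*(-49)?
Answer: 3100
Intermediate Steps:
Z(f) = 3 (Z(f) = -3 + 6 = 3)
P = 3127 (P = 89 + 3038 = 3127)
H(s) = -34 + s/2 (H(s) = s/(((2*s)/(s - 70))) + 1 = s/(((2*s)/(-70 + s))) + 1 = s/((2*s/(-70 + s))) + 1 = s*((-70 + s)/(2*s)) + 1 = (-35 + s/2) + 1 = -34 + s/2)
H(u(Z(-2))) + P = (-34 + (½)*14) + 3127 = (-34 + 7) + 3127 = -27 + 3127 = 3100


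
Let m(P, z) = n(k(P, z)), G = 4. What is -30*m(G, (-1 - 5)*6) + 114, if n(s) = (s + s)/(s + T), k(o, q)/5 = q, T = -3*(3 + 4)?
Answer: 4038/67 ≈ 60.269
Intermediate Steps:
T = -21 (T = -3*7 = -21)
k(o, q) = 5*q
n(s) = 2*s/(-21 + s) (n(s) = (s + s)/(s - 21) = (2*s)/(-21 + s) = 2*s/(-21 + s))
m(P, z) = 10*z/(-21 + 5*z) (m(P, z) = 2*(5*z)/(-21 + 5*z) = 10*z/(-21 + 5*z))
-30*m(G, (-1 - 5)*6) + 114 = -300*(-1 - 5)*6/(-21 + 5*((-1 - 5)*6)) + 114 = -300*(-6*6)/(-21 + 5*(-6*6)) + 114 = -300*(-36)/(-21 + 5*(-36)) + 114 = -300*(-36)/(-21 - 180) + 114 = -300*(-36)/(-201) + 114 = -300*(-36)*(-1)/201 + 114 = -30*120/67 + 114 = -3600/67 + 114 = 4038/67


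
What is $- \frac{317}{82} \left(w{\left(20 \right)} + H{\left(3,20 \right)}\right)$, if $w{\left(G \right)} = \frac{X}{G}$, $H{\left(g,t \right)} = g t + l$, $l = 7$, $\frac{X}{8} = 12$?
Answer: $- \frac{113803}{410} \approx -277.57$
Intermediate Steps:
$X = 96$ ($X = 8 \cdot 12 = 96$)
$H{\left(g,t \right)} = 7 + g t$ ($H{\left(g,t \right)} = g t + 7 = 7 + g t$)
$w{\left(G \right)} = \frac{96}{G}$
$- \frac{317}{82} \left(w{\left(20 \right)} + H{\left(3,20 \right)}\right) = - \frac{317}{82} \left(\frac{96}{20} + \left(7 + 3 \cdot 20\right)\right) = \left(-317\right) \frac{1}{82} \left(96 \cdot \frac{1}{20} + \left(7 + 60\right)\right) = - \frac{317 \left(\frac{24}{5} + 67\right)}{82} = \left(- \frac{317}{82}\right) \frac{359}{5} = - \frac{113803}{410}$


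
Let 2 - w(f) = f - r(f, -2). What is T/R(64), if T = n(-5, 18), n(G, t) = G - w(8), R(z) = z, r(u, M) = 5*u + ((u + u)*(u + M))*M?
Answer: 153/64 ≈ 2.3906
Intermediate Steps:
r(u, M) = 5*u + 2*M*u*(M + u) (r(u, M) = 5*u + ((2*u)*(M + u))*M = 5*u + (2*u*(M + u))*M = 5*u + 2*M*u*(M + u))
w(f) = 2 - f + f*(13 - 4*f) (w(f) = 2 - (f - f*(5 + 2*(-2)**2 + 2*(-2)*f)) = 2 - (f - f*(5 + 2*4 - 4*f)) = 2 - (f - f*(5 + 8 - 4*f)) = 2 - (f - f*(13 - 4*f)) = 2 + (-f + f*(13 - 4*f)) = 2 - f + f*(13 - 4*f))
n(G, t) = 158 + G (n(G, t) = G - (2 - 1*8 + 8*(13 - 4*8)) = G - (2 - 8 + 8*(13 - 32)) = G - (2 - 8 + 8*(-19)) = G - (2 - 8 - 152) = G - 1*(-158) = G + 158 = 158 + G)
T = 153 (T = 158 - 5 = 153)
T/R(64) = 153/64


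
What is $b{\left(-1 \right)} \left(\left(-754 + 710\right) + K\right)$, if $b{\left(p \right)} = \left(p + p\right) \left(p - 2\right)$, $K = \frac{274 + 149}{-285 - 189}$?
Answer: $- \frac{21279}{79} \approx -269.35$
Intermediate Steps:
$K = - \frac{141}{158}$ ($K = \frac{423}{-474} = 423 \left(- \frac{1}{474}\right) = - \frac{141}{158} \approx -0.8924$)
$b{\left(p \right)} = 2 p \left(-2 + p\right)$
$b{\left(-1 \right)} \left(\left(-754 + 710\right) + K\right) = 2 \left(-1\right) \left(-2 - 1\right) \left(\left(-754 + 710\right) - \frac{141}{158}\right) = 2 \left(-1\right) \left(-3\right) \left(-44 - \frac{141}{158}\right) = 6 \left(- \frac{7093}{158}\right) = - \frac{21279}{79}$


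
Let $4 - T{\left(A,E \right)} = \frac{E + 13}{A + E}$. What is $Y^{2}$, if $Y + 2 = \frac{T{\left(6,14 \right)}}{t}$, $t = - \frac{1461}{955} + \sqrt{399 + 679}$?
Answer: $\frac{61463496404249947991}{15398668456099328656} - \frac{530106395523508895 \sqrt{22}}{7699334228049664328} \approx 3.6685$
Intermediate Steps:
$T{\left(A,E \right)} = 4 - \frac{13 + E}{A + E}$ ($T{\left(A,E \right)} = 4 - \frac{E + 13}{A + E} = 4 - \frac{13 + E}{A + E}$)
$t = - \frac{1461}{955} + 7 \sqrt{22}$ ($t = \left(-1461\right) \frac{1}{955} + \sqrt{1078} = - \frac{1461}{955} + 7 \sqrt{22} \approx 31.303$)
$Y = -2 + \frac{53}{20 \left(- \frac{1461}{955} + 7 \sqrt{22}\right)}$ ($Y = -2 + \frac{\frac{1}{6 + 14} \left(-13 + 3 \cdot 14 + 4 \cdot 6\right)}{- \frac{1461}{955} + 7 \sqrt{22}} = -2 + \frac{\frac{1}{20} \left(-13 + 42 + 24\right)}{- \frac{1461}{955} + 7 \sqrt{22}} = -2 + \frac{\frac{1}{20} \cdot 53}{- \frac{1461}{955} + 7 \sqrt{22}} = -2 + \frac{53}{20 \left(- \frac{1461}{955} + 7 \sqrt{22}\right)} \approx -1.9153$)
$Y^{2} = \left(- \frac{7833437729}{3924113716} + \frac{67672255 \sqrt{22}}{3924113716}\right)^{2}$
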